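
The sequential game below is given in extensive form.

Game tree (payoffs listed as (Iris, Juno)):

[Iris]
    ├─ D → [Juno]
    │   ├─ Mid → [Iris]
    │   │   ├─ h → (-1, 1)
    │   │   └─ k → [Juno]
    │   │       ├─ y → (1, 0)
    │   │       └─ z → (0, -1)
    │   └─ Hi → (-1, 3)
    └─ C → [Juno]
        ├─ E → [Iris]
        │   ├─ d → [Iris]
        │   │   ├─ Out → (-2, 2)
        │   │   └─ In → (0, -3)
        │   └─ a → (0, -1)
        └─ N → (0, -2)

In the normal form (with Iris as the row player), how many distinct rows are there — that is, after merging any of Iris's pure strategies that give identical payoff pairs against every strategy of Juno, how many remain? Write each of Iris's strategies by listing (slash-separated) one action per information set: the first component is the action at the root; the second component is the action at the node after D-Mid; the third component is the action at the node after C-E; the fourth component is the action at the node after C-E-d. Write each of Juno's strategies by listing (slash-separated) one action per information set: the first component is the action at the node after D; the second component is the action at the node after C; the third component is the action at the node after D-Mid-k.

Iris has 16 pure strategies: D/h/d/Out, D/h/d/In, D/h/a/Out, D/h/a/In, D/k/d/Out, D/k/d/In, D/k/a/Out, D/k/a/In, C/h/d/Out, C/h/d/In, C/h/a/Out, C/h/a/In, C/k/d/Out, C/k/d/In, C/k/a/Out, C/k/a/In. Columns: Mid/E/y, Mid/E/z, Mid/N/y, Mid/N/z, Hi/E/y, Hi/E/z, Hi/N/y, Hi/N/z.
{D/h/d/Out, D/h/d/In, D/h/a/Out, D/h/a/In} → row (-1,1) (-1,1) (-1,1) (-1,1) (-1,3) (-1,3) (-1,3) (-1,3)
{D/k/d/Out, D/k/d/In, D/k/a/Out, D/k/a/In} → row (1,0) (0,-1) (1,0) (0,-1) (-1,3) (-1,3) (-1,3) (-1,3)
{C/h/d/Out, C/k/d/Out} → row (-2,2) (-2,2) (0,-2) (0,-2) (-2,2) (-2,2) (0,-2) (0,-2)
{C/h/d/In, C/k/d/In} → row (0,-3) (0,-3) (0,-2) (0,-2) (0,-3) (0,-3) (0,-2) (0,-2)
{C/h/a/Out, C/h/a/In, C/k/a/Out, C/k/a/In} → row (0,-1) (0,-1) (0,-2) (0,-2) (0,-1) (0,-1) (0,-2) (0,-2)
That's 5 distinct rows out of 16 strategies.

5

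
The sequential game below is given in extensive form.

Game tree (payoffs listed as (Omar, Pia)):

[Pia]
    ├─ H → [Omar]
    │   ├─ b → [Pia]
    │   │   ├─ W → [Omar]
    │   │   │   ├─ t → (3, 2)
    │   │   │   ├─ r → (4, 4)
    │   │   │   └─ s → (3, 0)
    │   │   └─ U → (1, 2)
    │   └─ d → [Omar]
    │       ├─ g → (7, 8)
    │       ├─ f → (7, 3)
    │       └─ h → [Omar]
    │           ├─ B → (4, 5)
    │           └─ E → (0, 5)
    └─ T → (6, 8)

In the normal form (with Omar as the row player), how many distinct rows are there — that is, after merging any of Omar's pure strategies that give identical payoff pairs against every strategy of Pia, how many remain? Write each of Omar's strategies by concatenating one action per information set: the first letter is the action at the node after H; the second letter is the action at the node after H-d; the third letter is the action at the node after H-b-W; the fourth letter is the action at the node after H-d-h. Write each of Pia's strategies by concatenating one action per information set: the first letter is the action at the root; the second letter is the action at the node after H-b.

Omar has 36 pure strategies: bgtB, bgtE, bgrB, bgrE, bgsB, bgsE, bftB, bftE, bfrB, bfrE, bfsB, bfsE, bhtB, bhtE, bhrB, bhrE, bhsB, bhsE, dgtB, dgtE, dgrB, dgrE, dgsB, dgsE, dftB, dftE, dfrB, dfrE, dfsB, dfsE, dhtB, dhtE, dhrB, dhrE, dhsB, dhsE. Columns: HW, HU, TW, TU.
{bgtB, bgtE, bftB, bftE, bhtB, bhtE} → row (3,2) (1,2) (6,8) (6,8)
{bgrB, bgrE, bfrB, bfrE, bhrB, bhrE} → row (4,4) (1,2) (6,8) (6,8)
{bgsB, bgsE, bfsB, bfsE, bhsB, bhsE} → row (3,0) (1,2) (6,8) (6,8)
{dgtB, dgtE, dgrB, dgrE, dgsB, dgsE} → row (7,8) (7,8) (6,8) (6,8)
{dftB, dftE, dfrB, dfrE, dfsB, dfsE} → row (7,3) (7,3) (6,8) (6,8)
{dhtB, dhrB, dhsB} → row (4,5) (4,5) (6,8) (6,8)
{dhtE, dhrE, dhsE} → row (0,5) (0,5) (6,8) (6,8)
That's 7 distinct rows out of 36 strategies.

7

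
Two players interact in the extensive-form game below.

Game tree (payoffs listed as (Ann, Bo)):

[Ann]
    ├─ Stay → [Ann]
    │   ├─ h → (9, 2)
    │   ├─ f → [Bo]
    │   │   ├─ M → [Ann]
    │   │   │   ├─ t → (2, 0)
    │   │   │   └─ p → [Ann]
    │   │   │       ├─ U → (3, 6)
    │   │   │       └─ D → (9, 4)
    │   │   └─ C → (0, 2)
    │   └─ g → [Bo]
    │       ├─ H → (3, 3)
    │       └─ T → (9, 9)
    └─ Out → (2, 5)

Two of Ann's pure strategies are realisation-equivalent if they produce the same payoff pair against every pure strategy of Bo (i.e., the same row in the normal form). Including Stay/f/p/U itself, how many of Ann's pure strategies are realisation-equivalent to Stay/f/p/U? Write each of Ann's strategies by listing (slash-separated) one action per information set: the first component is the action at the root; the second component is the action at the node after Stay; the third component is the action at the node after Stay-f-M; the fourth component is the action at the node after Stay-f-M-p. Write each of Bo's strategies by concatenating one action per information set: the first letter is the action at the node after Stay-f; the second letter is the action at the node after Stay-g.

1

Row for Stay/f/p/U (columns MH, MT, CH, CT): (3,6) (3,6) (0,2) (0,2).
Every one of Ann's information sets is on the play path for some reply by Bo when Ann follows Stay/f/p/U.
Changing the action at any of them therefore changes at least one column, so only Stay/f/p/U itself gives this row.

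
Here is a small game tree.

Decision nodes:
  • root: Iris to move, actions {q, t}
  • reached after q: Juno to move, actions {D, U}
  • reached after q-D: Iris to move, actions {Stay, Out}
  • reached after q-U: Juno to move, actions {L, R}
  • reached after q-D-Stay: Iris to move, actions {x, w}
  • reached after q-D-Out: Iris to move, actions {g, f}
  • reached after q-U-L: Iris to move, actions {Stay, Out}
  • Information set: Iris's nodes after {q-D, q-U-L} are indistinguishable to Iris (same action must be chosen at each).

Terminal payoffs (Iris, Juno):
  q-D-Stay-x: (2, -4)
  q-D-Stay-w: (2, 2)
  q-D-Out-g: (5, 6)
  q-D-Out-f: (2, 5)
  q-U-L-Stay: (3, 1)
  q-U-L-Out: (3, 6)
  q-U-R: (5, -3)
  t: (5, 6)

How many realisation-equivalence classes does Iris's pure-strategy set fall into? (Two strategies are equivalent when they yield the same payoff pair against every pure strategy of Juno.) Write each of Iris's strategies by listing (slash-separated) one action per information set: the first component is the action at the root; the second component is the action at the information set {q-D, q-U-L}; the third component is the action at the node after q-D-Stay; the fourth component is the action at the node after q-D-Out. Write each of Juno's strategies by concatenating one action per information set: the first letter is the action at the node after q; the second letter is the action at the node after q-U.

5

Iris has 16 pure strategies: q/Stay/x/g, q/Stay/x/f, q/Stay/w/g, q/Stay/w/f, q/Out/x/g, q/Out/x/f, q/Out/w/g, q/Out/w/f, t/Stay/x/g, t/Stay/x/f, t/Stay/w/g, t/Stay/w/f, t/Out/x/g, t/Out/x/f, t/Out/w/g, t/Out/w/f. Columns: DL, DR, UL, UR.
{q/Stay/x/g, q/Stay/x/f} → row (2,-4) (2,-4) (3,1) (5,-3)
{q/Stay/w/g, q/Stay/w/f} → row (2,2) (2,2) (3,1) (5,-3)
{q/Out/x/g, q/Out/w/g} → row (5,6) (5,6) (3,6) (5,-3)
{q/Out/x/f, q/Out/w/f} → row (2,5) (2,5) (3,6) (5,-3)
{t/Stay/x/g, t/Stay/x/f, t/Stay/w/g, t/Stay/w/f, t/Out/x/g, t/Out/x/f, t/Out/w/g, t/Out/w/f} → row (5,6) (5,6) (5,6) (5,6)
That's 5 distinct rows out of 16 strategies.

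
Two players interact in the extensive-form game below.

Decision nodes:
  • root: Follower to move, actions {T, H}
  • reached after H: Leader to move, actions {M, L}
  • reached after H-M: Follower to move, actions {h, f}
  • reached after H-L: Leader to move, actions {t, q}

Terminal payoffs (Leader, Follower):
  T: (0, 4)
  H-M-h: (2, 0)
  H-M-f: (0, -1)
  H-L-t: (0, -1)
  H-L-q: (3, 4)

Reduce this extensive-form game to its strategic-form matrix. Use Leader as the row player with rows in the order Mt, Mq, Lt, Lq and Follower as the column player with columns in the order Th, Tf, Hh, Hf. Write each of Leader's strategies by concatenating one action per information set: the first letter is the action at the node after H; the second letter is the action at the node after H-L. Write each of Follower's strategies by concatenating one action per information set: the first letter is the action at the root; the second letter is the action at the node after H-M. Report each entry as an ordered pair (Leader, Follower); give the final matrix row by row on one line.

           Th       Tf       Hh       Hf
  Mt    (0,4)    (0,4)    (2,0)   (0,-1)
  Mq    (0,4)    (0,4)    (2,0)   (0,-1)
  Lt    (0,4)    (0,4)   (0,-1)   (0,-1)
  Lq    (0,4)    (0,4)    (3,4)    (3,4)

Mt: (0,4) (0,4) (2,0) (0,-1) | Mq: (0,4) (0,4) (2,0) (0,-1) | Lt: (0,4) (0,4) (0,-1) (0,-1) | Lq: (0,4) (0,4) (3,4) (3,4)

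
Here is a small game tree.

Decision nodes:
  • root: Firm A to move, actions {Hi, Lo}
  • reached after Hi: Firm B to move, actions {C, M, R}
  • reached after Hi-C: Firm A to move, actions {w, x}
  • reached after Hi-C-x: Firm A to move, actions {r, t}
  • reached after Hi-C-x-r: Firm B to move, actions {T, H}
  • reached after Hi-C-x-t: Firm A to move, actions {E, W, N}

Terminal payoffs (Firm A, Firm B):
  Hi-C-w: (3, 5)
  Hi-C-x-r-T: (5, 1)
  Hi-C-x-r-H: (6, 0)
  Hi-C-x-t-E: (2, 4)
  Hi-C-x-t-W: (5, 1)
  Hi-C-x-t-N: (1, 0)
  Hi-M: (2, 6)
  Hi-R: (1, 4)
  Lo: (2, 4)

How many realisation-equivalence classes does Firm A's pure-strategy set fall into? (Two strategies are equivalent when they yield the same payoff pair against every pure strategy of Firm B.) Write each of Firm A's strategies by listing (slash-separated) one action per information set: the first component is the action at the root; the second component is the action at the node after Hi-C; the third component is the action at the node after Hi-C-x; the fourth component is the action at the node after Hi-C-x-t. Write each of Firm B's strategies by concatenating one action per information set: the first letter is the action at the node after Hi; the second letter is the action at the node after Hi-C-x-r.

6

Firm A has 24 pure strategies: Hi/w/r/E, Hi/w/r/W, Hi/w/r/N, Hi/w/t/E, Hi/w/t/W, Hi/w/t/N, Hi/x/r/E, Hi/x/r/W, Hi/x/r/N, Hi/x/t/E, Hi/x/t/W, Hi/x/t/N, Lo/w/r/E, Lo/w/r/W, Lo/w/r/N, Lo/w/t/E, Lo/w/t/W, Lo/w/t/N, Lo/x/r/E, Lo/x/r/W, Lo/x/r/N, Lo/x/t/E, Lo/x/t/W, Lo/x/t/N. Columns: CT, CH, MT, MH, RT, RH.
{Hi/w/r/E, Hi/w/r/W, Hi/w/r/N, Hi/w/t/E, Hi/w/t/W, Hi/w/t/N} → row (3,5) (3,5) (2,6) (2,6) (1,4) (1,4)
{Hi/x/r/E, Hi/x/r/W, Hi/x/r/N} → row (5,1) (6,0) (2,6) (2,6) (1,4) (1,4)
{Hi/x/t/E} → row (2,4) (2,4) (2,6) (2,6) (1,4) (1,4)
{Hi/x/t/W} → row (5,1) (5,1) (2,6) (2,6) (1,4) (1,4)
{Hi/x/t/N} → row (1,0) (1,0) (2,6) (2,6) (1,4) (1,4)
{Lo/w/r/E, Lo/w/r/W, Lo/w/r/N, Lo/w/t/E, Lo/w/t/W, Lo/w/t/N, Lo/x/r/E, Lo/x/r/W, Lo/x/r/N, Lo/x/t/E, Lo/x/t/W, Lo/x/t/N} → row (2,4) (2,4) (2,4) (2,4) (2,4) (2,4)
That's 6 distinct rows out of 24 strategies.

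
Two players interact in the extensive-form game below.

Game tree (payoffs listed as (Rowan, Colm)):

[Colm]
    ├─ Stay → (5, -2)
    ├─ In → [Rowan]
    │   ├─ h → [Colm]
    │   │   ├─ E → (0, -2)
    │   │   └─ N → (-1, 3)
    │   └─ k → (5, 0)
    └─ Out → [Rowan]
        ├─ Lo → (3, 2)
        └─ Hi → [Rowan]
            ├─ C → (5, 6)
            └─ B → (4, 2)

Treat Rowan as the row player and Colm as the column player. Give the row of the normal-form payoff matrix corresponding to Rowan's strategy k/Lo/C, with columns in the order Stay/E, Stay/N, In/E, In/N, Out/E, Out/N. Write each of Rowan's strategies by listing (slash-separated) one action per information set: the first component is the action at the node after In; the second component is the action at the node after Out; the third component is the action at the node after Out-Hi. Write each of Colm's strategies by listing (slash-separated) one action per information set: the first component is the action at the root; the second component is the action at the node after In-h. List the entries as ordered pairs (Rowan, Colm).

vs Stay/E: Colm plays Stay → (5, -2)
vs Stay/N: Colm plays Stay → (5, -2)
vs In/E: Colm plays In → Rowan plays k at [In] → (5, 0)
vs In/N: Colm plays In → Rowan plays k at [In] → (5, 0)
vs Out/E: Colm plays Out → Rowan plays Lo at [Out] → (3, 2)
vs Out/N: Colm plays Out → Rowan plays Lo at [Out] → (3, 2)

(5,-2) (5,-2) (5,0) (5,0) (3,2) (3,2)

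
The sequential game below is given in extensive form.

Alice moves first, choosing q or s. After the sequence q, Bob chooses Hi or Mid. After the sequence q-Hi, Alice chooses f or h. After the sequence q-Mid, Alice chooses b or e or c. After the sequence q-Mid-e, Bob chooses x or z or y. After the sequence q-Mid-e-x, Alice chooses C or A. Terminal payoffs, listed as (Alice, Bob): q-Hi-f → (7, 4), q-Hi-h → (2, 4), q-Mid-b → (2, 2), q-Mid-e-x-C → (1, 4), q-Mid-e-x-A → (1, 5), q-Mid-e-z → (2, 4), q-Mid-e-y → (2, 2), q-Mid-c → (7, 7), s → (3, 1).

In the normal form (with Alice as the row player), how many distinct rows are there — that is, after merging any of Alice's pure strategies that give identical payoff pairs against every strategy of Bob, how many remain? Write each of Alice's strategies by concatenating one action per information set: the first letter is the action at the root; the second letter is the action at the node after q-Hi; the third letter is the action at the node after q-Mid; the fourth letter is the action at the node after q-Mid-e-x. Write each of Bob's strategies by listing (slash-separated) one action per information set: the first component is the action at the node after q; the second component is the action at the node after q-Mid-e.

9

Alice has 24 pure strategies: qfbC, qfbA, qfeC, qfeA, qfcC, qfcA, qhbC, qhbA, qheC, qheA, qhcC, qhcA, sfbC, sfbA, sfeC, sfeA, sfcC, sfcA, shbC, shbA, sheC, sheA, shcC, shcA. Columns: Hi/x, Hi/z, Hi/y, Mid/x, Mid/z, Mid/y.
{qfbC, qfbA} → row (7,4) (7,4) (7,4) (2,2) (2,2) (2,2)
{qfeC} → row (7,4) (7,4) (7,4) (1,4) (2,4) (2,2)
{qfeA} → row (7,4) (7,4) (7,4) (1,5) (2,4) (2,2)
{qfcC, qfcA} → row (7,4) (7,4) (7,4) (7,7) (7,7) (7,7)
{qhbC, qhbA} → row (2,4) (2,4) (2,4) (2,2) (2,2) (2,2)
{qheC} → row (2,4) (2,4) (2,4) (1,4) (2,4) (2,2)
{qheA} → row (2,4) (2,4) (2,4) (1,5) (2,4) (2,2)
{qhcC, qhcA} → row (2,4) (2,4) (2,4) (7,7) (7,7) (7,7)
{sfbC, sfbA, sfeC, sfeA, sfcC, sfcA, shbC, shbA, sheC, sheA, shcC, shcA} → row (3,1) (3,1) (3,1) (3,1) (3,1) (3,1)
That's 9 distinct rows out of 24 strategies.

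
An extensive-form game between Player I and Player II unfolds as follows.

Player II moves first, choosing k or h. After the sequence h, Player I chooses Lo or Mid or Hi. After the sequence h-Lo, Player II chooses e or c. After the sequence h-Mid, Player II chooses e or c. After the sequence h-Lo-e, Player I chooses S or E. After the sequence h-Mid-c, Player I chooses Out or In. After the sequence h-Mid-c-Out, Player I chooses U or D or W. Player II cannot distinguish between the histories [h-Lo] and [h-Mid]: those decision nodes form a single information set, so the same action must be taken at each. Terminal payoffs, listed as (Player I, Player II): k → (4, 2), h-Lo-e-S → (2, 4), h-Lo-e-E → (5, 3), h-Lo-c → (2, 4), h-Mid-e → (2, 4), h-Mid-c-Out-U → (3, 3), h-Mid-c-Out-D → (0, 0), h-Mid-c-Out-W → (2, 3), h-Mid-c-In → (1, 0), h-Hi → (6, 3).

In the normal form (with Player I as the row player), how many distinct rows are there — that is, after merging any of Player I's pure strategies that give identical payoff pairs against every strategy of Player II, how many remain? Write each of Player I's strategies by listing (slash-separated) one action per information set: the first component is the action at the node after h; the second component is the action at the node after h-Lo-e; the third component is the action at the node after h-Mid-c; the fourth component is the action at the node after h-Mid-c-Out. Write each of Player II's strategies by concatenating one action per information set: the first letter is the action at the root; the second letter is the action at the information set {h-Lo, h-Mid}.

7

Player I has 36 pure strategies: Lo/S/Out/U, Lo/S/Out/D, Lo/S/Out/W, Lo/S/In/U, Lo/S/In/D, Lo/S/In/W, Lo/E/Out/U, Lo/E/Out/D, Lo/E/Out/W, Lo/E/In/U, Lo/E/In/D, Lo/E/In/W, Mid/S/Out/U, Mid/S/Out/D, Mid/S/Out/W, Mid/S/In/U, Mid/S/In/D, Mid/S/In/W, Mid/E/Out/U, Mid/E/Out/D, Mid/E/Out/W, Mid/E/In/U, Mid/E/In/D, Mid/E/In/W, Hi/S/Out/U, Hi/S/Out/D, Hi/S/Out/W, Hi/S/In/U, Hi/S/In/D, Hi/S/In/W, Hi/E/Out/U, Hi/E/Out/D, Hi/E/Out/W, Hi/E/In/U, Hi/E/In/D, Hi/E/In/W. Columns: ke, kc, he, hc.
{Lo/S/Out/U, Lo/S/Out/D, Lo/S/Out/W, Lo/S/In/U, Lo/S/In/D, Lo/S/In/W} → row (4,2) (4,2) (2,4) (2,4)
{Lo/E/Out/U, Lo/E/Out/D, Lo/E/Out/W, Lo/E/In/U, Lo/E/In/D, Lo/E/In/W} → row (4,2) (4,2) (5,3) (2,4)
{Mid/S/Out/U, Mid/E/Out/U} → row (4,2) (4,2) (2,4) (3,3)
{Mid/S/Out/D, Mid/E/Out/D} → row (4,2) (4,2) (2,4) (0,0)
{Mid/S/Out/W, Mid/E/Out/W} → row (4,2) (4,2) (2,4) (2,3)
{Mid/S/In/U, Mid/S/In/D, Mid/S/In/W, Mid/E/In/U, Mid/E/In/D, Mid/E/In/W} → row (4,2) (4,2) (2,4) (1,0)
{Hi/S/Out/U, Hi/S/Out/D, Hi/S/Out/W, Hi/S/In/U, Hi/S/In/D, Hi/S/In/W, Hi/E/Out/U, Hi/E/Out/D, Hi/E/Out/W, Hi/E/In/U, Hi/E/In/D, Hi/E/In/W} → row (4,2) (4,2) (6,3) (6,3)
That's 7 distinct rows out of 36 strategies.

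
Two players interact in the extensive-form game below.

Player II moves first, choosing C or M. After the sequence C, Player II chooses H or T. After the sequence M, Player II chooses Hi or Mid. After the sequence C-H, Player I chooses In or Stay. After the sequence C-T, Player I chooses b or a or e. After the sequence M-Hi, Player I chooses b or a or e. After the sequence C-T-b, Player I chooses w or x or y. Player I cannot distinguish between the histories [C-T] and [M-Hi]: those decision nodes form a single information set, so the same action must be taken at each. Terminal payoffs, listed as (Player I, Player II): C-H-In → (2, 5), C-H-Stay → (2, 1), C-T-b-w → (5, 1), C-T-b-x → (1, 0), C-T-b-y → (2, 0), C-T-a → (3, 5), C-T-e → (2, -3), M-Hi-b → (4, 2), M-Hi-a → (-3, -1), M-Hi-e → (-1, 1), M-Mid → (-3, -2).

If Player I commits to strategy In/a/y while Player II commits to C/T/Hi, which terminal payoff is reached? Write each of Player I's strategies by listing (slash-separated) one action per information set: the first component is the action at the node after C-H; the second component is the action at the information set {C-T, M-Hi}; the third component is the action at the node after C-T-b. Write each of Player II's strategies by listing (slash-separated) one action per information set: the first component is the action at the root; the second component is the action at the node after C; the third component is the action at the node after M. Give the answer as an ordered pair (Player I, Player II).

Trace the play path from the root:
  Player II plays C
  Player II plays T at [C]
  Player I plays a at [C-T]
→ terminal payoff (3, 5).
(Player I's choice at the node after C-H is never reached on this path, so it doesn't affect the outcome.)

(3, 5)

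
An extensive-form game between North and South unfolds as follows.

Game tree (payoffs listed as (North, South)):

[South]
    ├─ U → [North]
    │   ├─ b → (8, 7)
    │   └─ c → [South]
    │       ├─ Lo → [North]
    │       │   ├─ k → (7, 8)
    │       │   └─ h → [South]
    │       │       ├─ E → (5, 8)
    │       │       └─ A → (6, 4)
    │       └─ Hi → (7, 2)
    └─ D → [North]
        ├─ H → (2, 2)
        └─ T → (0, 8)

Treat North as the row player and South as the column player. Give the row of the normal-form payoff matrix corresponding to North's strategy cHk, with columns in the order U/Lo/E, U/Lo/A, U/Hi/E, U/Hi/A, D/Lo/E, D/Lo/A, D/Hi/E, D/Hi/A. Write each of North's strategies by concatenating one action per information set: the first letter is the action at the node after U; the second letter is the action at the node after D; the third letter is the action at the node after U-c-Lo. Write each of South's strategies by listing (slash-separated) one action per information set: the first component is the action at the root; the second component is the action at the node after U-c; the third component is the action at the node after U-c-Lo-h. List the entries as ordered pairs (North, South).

vs U/Lo/E: South plays U → North plays c at [U] → South plays Lo at [U-c] → North plays k at [U-c-Lo] → (7, 8)
vs U/Lo/A: South plays U → North plays c at [U] → South plays Lo at [U-c] → North plays k at [U-c-Lo] → (7, 8)
vs U/Hi/E: South plays U → North plays c at [U] → South plays Hi at [U-c] → (7, 2)
vs U/Hi/A: South plays U → North plays c at [U] → South plays Hi at [U-c] → (7, 2)
vs D/Lo/E: South plays D → North plays H at [D] → (2, 2)
vs D/Lo/A: South plays D → North plays H at [D] → (2, 2)
vs D/Hi/E: South plays D → North plays H at [D] → (2, 2)
vs D/Hi/A: South plays D → North plays H at [D] → (2, 2)

(7,8) (7,8) (7,2) (7,2) (2,2) (2,2) (2,2) (2,2)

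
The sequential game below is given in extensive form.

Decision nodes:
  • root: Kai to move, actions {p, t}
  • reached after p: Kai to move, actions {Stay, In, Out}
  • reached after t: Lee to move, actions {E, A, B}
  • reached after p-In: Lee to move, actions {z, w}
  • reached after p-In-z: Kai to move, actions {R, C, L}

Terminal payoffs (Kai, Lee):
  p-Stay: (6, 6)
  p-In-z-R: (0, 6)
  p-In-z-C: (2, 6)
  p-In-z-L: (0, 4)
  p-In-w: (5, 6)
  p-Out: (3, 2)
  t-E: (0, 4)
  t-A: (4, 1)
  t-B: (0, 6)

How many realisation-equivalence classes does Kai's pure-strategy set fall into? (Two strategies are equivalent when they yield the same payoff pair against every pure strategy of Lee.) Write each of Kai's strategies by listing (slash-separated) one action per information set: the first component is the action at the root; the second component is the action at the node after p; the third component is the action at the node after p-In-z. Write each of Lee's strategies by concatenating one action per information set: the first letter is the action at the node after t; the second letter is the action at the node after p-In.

6

Kai has 18 pure strategies: p/Stay/R, p/Stay/C, p/Stay/L, p/In/R, p/In/C, p/In/L, p/Out/R, p/Out/C, p/Out/L, t/Stay/R, t/Stay/C, t/Stay/L, t/In/R, t/In/C, t/In/L, t/Out/R, t/Out/C, t/Out/L. Columns: Ez, Ew, Az, Aw, Bz, Bw.
{p/Stay/R, p/Stay/C, p/Stay/L} → row (6,6) (6,6) (6,6) (6,6) (6,6) (6,6)
{p/In/R} → row (0,6) (5,6) (0,6) (5,6) (0,6) (5,6)
{p/In/C} → row (2,6) (5,6) (2,6) (5,6) (2,6) (5,6)
{p/In/L} → row (0,4) (5,6) (0,4) (5,6) (0,4) (5,6)
{p/Out/R, p/Out/C, p/Out/L} → row (3,2) (3,2) (3,2) (3,2) (3,2) (3,2)
{t/Stay/R, t/Stay/C, t/Stay/L, t/In/R, t/In/C, t/In/L, t/Out/R, t/Out/C, t/Out/L} → row (0,4) (0,4) (4,1) (4,1) (0,6) (0,6)
That's 6 distinct rows out of 18 strategies.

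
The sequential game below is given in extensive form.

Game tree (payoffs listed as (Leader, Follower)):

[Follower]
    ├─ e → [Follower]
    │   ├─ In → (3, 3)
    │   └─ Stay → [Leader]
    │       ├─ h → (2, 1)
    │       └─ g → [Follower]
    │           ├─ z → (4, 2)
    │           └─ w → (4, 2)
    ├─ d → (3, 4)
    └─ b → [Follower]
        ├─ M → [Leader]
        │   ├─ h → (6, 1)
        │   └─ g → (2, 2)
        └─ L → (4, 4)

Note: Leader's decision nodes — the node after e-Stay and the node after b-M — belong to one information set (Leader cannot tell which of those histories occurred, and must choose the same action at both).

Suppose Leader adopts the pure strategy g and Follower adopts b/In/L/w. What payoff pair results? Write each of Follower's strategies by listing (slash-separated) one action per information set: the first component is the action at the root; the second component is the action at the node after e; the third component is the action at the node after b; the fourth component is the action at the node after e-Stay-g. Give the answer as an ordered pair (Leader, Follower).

Trace the play path from the root:
  Follower plays b
  Follower plays L at [b]
→ terminal payoff (4, 4).
(Leader's choice at the information set {e-Stay, b-M} is never reached on this path, so it doesn't affect the outcome.)

(4, 4)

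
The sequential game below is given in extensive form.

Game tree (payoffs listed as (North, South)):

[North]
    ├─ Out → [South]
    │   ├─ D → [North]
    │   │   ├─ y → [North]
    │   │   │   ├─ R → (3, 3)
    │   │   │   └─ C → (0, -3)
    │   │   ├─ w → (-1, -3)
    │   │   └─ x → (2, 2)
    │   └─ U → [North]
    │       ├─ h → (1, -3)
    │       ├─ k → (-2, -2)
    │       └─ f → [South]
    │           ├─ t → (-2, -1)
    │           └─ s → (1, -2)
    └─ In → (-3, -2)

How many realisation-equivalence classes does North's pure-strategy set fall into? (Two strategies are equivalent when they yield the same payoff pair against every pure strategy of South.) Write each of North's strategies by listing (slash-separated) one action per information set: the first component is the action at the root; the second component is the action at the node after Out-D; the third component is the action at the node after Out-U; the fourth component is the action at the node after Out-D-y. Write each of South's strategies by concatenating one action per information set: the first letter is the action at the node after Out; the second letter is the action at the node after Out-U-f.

13

North has 36 pure strategies: Out/y/h/R, Out/y/h/C, Out/y/k/R, Out/y/k/C, Out/y/f/R, Out/y/f/C, Out/w/h/R, Out/w/h/C, Out/w/k/R, Out/w/k/C, Out/w/f/R, Out/w/f/C, Out/x/h/R, Out/x/h/C, Out/x/k/R, Out/x/k/C, Out/x/f/R, Out/x/f/C, In/y/h/R, In/y/h/C, In/y/k/R, In/y/k/C, In/y/f/R, In/y/f/C, In/w/h/R, In/w/h/C, In/w/k/R, In/w/k/C, In/w/f/R, In/w/f/C, In/x/h/R, In/x/h/C, In/x/k/R, In/x/k/C, In/x/f/R, In/x/f/C. Columns: Dt, Ds, Ut, Us.
{Out/y/h/R} → row (3,3) (3,3) (1,-3) (1,-3)
{Out/y/h/C} → row (0,-3) (0,-3) (1,-3) (1,-3)
{Out/y/k/R} → row (3,3) (3,3) (-2,-2) (-2,-2)
{Out/y/k/C} → row (0,-3) (0,-3) (-2,-2) (-2,-2)
{Out/y/f/R} → row (3,3) (3,3) (-2,-1) (1,-2)
{Out/y/f/C} → row (0,-3) (0,-3) (-2,-1) (1,-2)
{Out/w/h/R, Out/w/h/C} → row (-1,-3) (-1,-3) (1,-3) (1,-3)
{Out/w/k/R, Out/w/k/C} → row (-1,-3) (-1,-3) (-2,-2) (-2,-2)
{Out/w/f/R, Out/w/f/C} → row (-1,-3) (-1,-3) (-2,-1) (1,-2)
{Out/x/h/R, Out/x/h/C} → row (2,2) (2,2) (1,-3) (1,-3)
{Out/x/k/R, Out/x/k/C} → row (2,2) (2,2) (-2,-2) (-2,-2)
{Out/x/f/R, Out/x/f/C} → row (2,2) (2,2) (-2,-1) (1,-2)
{In/y/h/R, In/y/h/C, In/y/k/R, In/y/k/C, In/y/f/R, In/y/f/C, In/w/h/R, In/w/h/C, In/w/k/R, In/w/k/C, In/w/f/R, In/w/f/C, In/x/h/R, In/x/h/C, In/x/k/R, In/x/k/C, In/x/f/R, In/x/f/C} → row (-3,-2) (-3,-2) (-3,-2) (-3,-2)
That's 13 distinct rows out of 36 strategies.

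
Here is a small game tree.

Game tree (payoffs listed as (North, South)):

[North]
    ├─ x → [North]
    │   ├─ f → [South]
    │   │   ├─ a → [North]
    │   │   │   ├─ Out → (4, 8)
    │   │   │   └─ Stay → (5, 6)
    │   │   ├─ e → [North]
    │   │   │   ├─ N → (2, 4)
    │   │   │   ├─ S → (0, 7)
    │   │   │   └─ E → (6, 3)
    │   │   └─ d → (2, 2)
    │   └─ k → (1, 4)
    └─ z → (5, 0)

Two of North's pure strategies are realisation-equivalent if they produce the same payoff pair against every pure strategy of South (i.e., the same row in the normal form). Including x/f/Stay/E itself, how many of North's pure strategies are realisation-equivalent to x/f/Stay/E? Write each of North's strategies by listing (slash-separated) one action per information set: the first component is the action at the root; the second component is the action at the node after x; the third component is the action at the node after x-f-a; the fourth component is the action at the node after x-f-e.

Row for x/f/Stay/E (columns a, e, d): (5,6) (6,3) (2,2).
Every one of North's information sets is on the play path for some reply by South when North follows x/f/Stay/E.
Changing the action at any of them therefore changes at least one column, so only x/f/Stay/E itself gives this row.

1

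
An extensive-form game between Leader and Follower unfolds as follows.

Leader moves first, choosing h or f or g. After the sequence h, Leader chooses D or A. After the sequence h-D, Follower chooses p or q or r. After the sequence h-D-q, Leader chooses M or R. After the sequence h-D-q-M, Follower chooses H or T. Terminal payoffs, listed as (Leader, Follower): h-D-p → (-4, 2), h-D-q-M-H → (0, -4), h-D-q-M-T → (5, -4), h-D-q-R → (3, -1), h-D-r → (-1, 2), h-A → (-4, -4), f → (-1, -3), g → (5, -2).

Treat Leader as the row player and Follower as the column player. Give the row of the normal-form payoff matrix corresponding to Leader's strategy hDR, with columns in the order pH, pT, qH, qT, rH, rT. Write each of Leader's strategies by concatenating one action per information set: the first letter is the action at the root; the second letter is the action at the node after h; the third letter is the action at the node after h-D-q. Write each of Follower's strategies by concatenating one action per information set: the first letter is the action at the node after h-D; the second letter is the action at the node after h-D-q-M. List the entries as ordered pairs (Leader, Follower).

(-4,2) (-4,2) (3,-1) (3,-1) (-1,2) (-1,2)

vs pH: Leader plays h → Leader plays D at [h] → Follower plays p at [h-D] → (-4, 2)
vs pT: Leader plays h → Leader plays D at [h] → Follower plays p at [h-D] → (-4, 2)
vs qH: Leader plays h → Leader plays D at [h] → Follower plays q at [h-D] → Leader plays R at [h-D-q] → (3, -1)
vs qT: Leader plays h → Leader plays D at [h] → Follower plays q at [h-D] → Leader plays R at [h-D-q] → (3, -1)
vs rH: Leader plays h → Leader plays D at [h] → Follower plays r at [h-D] → (-1, 2)
vs rT: Leader plays h → Leader plays D at [h] → Follower plays r at [h-D] → (-1, 2)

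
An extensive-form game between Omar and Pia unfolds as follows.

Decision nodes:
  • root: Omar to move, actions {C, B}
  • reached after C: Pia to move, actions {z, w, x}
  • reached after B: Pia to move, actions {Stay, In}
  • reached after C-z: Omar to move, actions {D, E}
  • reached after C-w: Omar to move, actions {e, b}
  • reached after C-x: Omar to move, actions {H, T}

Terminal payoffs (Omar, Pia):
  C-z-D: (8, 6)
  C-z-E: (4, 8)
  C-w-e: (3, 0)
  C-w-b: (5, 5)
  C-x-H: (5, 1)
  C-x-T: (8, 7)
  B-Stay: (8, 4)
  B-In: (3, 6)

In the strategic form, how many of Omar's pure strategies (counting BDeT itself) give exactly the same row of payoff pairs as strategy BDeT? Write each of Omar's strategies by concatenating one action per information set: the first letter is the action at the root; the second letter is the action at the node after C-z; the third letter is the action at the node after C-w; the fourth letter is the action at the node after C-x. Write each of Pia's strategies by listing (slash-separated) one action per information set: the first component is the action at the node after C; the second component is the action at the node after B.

Row for BDeT (columns z/Stay, z/In, w/Stay, w/In, x/Stay, x/In): (8,4) (3,6) (8,4) (3,6) (8,4) (3,6).
Under BDeT, Omar's choice at the node after C-z and at the node after C-w and at the node after C-x can never be reached regardless of what Pia does, so varying those choices leaves every outcome unchanged.
Holding the reachable choices fixed and varying the unreachable ones freely already gives 2 × 2 × 2 = 8 equivalent strategies.
No other strategy reproduces this row, so those 8 are the full class: BDeH, BDeT, BDbH, BDbT, BEeH, BEeT, BEbH, BEbT.

8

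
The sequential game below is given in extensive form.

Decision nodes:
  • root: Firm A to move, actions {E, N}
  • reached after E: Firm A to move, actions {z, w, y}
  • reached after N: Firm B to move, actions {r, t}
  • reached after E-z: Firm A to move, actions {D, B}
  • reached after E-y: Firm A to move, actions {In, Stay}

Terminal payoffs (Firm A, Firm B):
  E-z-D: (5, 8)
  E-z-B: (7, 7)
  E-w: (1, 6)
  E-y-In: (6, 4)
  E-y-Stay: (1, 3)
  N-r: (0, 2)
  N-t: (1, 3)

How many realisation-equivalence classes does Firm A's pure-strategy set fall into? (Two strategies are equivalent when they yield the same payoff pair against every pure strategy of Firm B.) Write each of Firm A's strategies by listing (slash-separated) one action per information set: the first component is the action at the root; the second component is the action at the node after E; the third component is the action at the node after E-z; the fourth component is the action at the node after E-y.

Firm A has 24 pure strategies: E/z/D/In, E/z/D/Stay, E/z/B/In, E/z/B/Stay, E/w/D/In, E/w/D/Stay, E/w/B/In, E/w/B/Stay, E/y/D/In, E/y/D/Stay, E/y/B/In, E/y/B/Stay, N/z/D/In, N/z/D/Stay, N/z/B/In, N/z/B/Stay, N/w/D/In, N/w/D/Stay, N/w/B/In, N/w/B/Stay, N/y/D/In, N/y/D/Stay, N/y/B/In, N/y/B/Stay. Columns: r, t.
{E/z/D/In, E/z/D/Stay} → row (5,8) (5,8)
{E/z/B/In, E/z/B/Stay} → row (7,7) (7,7)
{E/w/D/In, E/w/D/Stay, E/w/B/In, E/w/B/Stay} → row (1,6) (1,6)
{E/y/D/In, E/y/B/In} → row (6,4) (6,4)
{E/y/D/Stay, E/y/B/Stay} → row (1,3) (1,3)
{N/z/D/In, N/z/D/Stay, N/z/B/In, N/z/B/Stay, N/w/D/In, N/w/D/Stay, N/w/B/In, N/w/B/Stay, N/y/D/In, N/y/D/Stay, N/y/B/In, N/y/B/Stay} → row (0,2) (1,3)
That's 6 distinct rows out of 24 strategies.

6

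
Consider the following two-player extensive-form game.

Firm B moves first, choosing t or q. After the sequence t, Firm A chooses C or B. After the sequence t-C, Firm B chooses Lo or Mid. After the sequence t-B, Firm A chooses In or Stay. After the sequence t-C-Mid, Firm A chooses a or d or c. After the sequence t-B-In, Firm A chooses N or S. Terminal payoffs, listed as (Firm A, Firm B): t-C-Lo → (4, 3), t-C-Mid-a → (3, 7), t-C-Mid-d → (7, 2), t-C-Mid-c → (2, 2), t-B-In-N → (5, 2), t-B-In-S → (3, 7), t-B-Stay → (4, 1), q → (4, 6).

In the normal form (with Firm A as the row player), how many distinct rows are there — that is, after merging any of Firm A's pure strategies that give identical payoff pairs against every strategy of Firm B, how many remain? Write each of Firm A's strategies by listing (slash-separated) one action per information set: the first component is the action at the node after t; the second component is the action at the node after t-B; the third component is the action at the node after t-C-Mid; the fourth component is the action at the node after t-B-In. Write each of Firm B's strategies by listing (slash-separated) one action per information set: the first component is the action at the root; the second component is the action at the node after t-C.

6

Firm A has 24 pure strategies: C/In/a/N, C/In/a/S, C/In/d/N, C/In/d/S, C/In/c/N, C/In/c/S, C/Stay/a/N, C/Stay/a/S, C/Stay/d/N, C/Stay/d/S, C/Stay/c/N, C/Stay/c/S, B/In/a/N, B/In/a/S, B/In/d/N, B/In/d/S, B/In/c/N, B/In/c/S, B/Stay/a/N, B/Stay/a/S, B/Stay/d/N, B/Stay/d/S, B/Stay/c/N, B/Stay/c/S. Columns: t/Lo, t/Mid, q/Lo, q/Mid.
{C/In/a/N, C/In/a/S, C/Stay/a/N, C/Stay/a/S} → row (4,3) (3,7) (4,6) (4,6)
{C/In/d/N, C/In/d/S, C/Stay/d/N, C/Stay/d/S} → row (4,3) (7,2) (4,6) (4,6)
{C/In/c/N, C/In/c/S, C/Stay/c/N, C/Stay/c/S} → row (4,3) (2,2) (4,6) (4,6)
{B/In/a/N, B/In/d/N, B/In/c/N} → row (5,2) (5,2) (4,6) (4,6)
{B/In/a/S, B/In/d/S, B/In/c/S} → row (3,7) (3,7) (4,6) (4,6)
{B/Stay/a/N, B/Stay/a/S, B/Stay/d/N, B/Stay/d/S, B/Stay/c/N, B/Stay/c/S} → row (4,1) (4,1) (4,6) (4,6)
That's 6 distinct rows out of 24 strategies.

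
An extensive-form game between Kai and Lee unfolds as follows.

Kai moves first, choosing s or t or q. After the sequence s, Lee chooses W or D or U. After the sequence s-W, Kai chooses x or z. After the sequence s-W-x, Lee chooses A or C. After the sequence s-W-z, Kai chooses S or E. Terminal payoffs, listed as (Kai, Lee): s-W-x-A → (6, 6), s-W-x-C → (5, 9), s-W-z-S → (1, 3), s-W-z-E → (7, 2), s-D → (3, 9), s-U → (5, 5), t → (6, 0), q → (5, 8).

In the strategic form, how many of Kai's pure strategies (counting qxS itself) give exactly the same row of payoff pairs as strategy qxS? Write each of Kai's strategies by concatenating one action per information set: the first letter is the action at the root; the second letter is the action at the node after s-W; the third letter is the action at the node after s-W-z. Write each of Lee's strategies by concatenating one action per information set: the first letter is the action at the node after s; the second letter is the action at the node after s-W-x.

4

Row for qxS (columns WA, WC, DA, DC, UA, UC): (5,8) (5,8) (5,8) (5,8) (5,8) (5,8).
Under qxS, Kai's choice at the node after s-W and at the node after s-W-z can never be reached regardless of what Lee does, so varying those choices leaves every outcome unchanged.
Holding the reachable choices fixed and varying the unreachable ones freely already gives 2 × 2 = 4 equivalent strategies.
No other strategy reproduces this row, so those 4 are the full class: qxS, qxE, qzS, qzE.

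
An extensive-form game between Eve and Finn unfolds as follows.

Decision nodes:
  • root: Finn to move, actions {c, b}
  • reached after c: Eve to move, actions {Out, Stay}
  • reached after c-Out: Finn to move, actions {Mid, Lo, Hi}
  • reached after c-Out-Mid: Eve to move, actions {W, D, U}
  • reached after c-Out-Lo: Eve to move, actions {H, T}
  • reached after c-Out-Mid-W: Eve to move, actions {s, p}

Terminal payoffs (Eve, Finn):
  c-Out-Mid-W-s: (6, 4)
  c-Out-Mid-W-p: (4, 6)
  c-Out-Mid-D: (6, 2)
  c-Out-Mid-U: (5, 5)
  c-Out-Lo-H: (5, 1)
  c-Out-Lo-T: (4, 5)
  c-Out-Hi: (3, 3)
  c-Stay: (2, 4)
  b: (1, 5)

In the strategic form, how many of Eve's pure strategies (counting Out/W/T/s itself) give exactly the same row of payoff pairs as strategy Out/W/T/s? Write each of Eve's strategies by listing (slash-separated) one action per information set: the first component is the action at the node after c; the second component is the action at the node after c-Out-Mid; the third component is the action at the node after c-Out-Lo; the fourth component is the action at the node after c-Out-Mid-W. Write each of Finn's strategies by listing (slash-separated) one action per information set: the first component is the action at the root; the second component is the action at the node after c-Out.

Row for Out/W/T/s (columns c/Mid, c/Lo, c/Hi, b/Mid, b/Lo, b/Hi): (6,4) (4,5) (3,3) (1,5) (1,5) (1,5).
Every one of Eve's information sets is on the play path for some reply by Finn when Eve follows Out/W/T/s.
Changing the action at any of them therefore changes at least one column, so only Out/W/T/s itself gives this row.

1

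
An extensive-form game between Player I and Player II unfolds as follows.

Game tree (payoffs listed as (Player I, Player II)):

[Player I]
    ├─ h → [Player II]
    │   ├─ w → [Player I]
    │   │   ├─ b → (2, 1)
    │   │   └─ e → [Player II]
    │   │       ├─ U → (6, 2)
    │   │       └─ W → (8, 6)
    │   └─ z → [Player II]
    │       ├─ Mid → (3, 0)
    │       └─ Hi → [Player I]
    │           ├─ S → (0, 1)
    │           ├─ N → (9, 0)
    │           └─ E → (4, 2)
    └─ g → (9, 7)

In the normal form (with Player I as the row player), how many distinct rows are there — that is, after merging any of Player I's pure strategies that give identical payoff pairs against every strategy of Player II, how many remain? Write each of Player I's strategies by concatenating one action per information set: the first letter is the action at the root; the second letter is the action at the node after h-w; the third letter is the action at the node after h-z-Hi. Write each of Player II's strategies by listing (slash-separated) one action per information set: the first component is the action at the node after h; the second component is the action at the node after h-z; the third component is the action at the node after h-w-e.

Player I has 12 pure strategies: hbS, hbN, hbE, heS, heN, heE, gbS, gbN, gbE, geS, geN, geE. Columns: w/Mid/U, w/Mid/W, w/Hi/U, w/Hi/W, z/Mid/U, z/Mid/W, z/Hi/U, z/Hi/W.
{hbS} → row (2,1) (2,1) (2,1) (2,1) (3,0) (3,0) (0,1) (0,1)
{hbN} → row (2,1) (2,1) (2,1) (2,1) (3,0) (3,0) (9,0) (9,0)
{hbE} → row (2,1) (2,1) (2,1) (2,1) (3,0) (3,0) (4,2) (4,2)
{heS} → row (6,2) (8,6) (6,2) (8,6) (3,0) (3,0) (0,1) (0,1)
{heN} → row (6,2) (8,6) (6,2) (8,6) (3,0) (3,0) (9,0) (9,0)
{heE} → row (6,2) (8,6) (6,2) (8,6) (3,0) (3,0) (4,2) (4,2)
{gbS, gbN, gbE, geS, geN, geE} → row (9,7) (9,7) (9,7) (9,7) (9,7) (9,7) (9,7) (9,7)
That's 7 distinct rows out of 12 strategies.

7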